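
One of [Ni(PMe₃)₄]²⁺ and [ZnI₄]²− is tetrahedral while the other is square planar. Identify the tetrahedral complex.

For [Ni(PMe₃)₄]²⁺: Summing ligand charges against the +2 overall charge gives an oxidation state of +2 for nickel. Nickel is a group-10 element; Ni(II) is therefore d⁸. Trimethylphosphine is a strong-field ligand (high in the spectrochemical series). A 3d d⁸ ion with strong-field ligands gains enough CFSE to favour square planar over tetrahedral. → square planar.
For [ZnI₄]²−: Ligand charges: each iodide is −1. With an overall charge of −2 the zinc centre must be in the +2 oxidation state. Zinc is a group-12 element; Zn(II) is therefore d¹⁰. A d¹⁰ ion has no crystal-field stabilisation preference between square planar and tetrahedral, so four ligands adopt the sterically favoured tetrahedral geometry. → tetrahedral.

[ZnI₄]²−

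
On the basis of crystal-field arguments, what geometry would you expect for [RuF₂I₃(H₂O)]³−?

Each fluoride is −1; each iodide is −1; water is neutral; balancing the −3 overall charge requires Ru(II).
Ru sits in group 8, so the d-electron count is 8 − 2 = 6.
Coordination number: 6.
Six donors around a single metal centre give an octahedral coordination sphere.

octahedral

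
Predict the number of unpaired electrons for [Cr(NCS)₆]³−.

Ligand charges: each isothiocyanate is −1. With an overall charge of −3 the chromium centre must be in the +3 oxidation state.
Chromium is a group-6 element; Cr(III) is therefore d³.
In an octahedral field the d³ configuration is t₂g³e_g⁰ (only one arrangement possible), giving 3 unpaired electrons.

3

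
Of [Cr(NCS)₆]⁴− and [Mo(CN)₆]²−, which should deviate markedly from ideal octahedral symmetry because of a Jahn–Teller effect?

[Cr(NCS)₆]⁴−

[Cr(NCS)₆]⁴−: Each isothiocyanate is −1; balancing the −4 overall charge requires Cr(II). Group 6 minus oxidation state 2 gives a d⁴ configuration. Isothiocyanate is a weak-field ligand for a first-row metal, so the complex is high-spin. The t₂g³e_g¹ (high-spin) configuration has an unevenly filled e_g set; the Jahn–Teller theorem predicts a tetragonal distortion (typically axial elongation) to lift the degeneracy.
[Mo(CN)₆]²−: Summing ligand charges against the −2 overall charge gives an oxidation state of +4 for molybdenum. Mo sits in group 6, so the d-electron count is 6 − 4 = 2. The d² configuration leaves the e_g set evenly filled (or empty) — no strong Jahn–Teller driving force.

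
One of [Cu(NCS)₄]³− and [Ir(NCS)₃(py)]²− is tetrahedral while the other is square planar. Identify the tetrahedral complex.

For [Cu(NCS)₄]³−: Summing ligand charges against the −3 overall charge gives an oxidation state of +1 for copper. Copper is a group-11 element; Cu(I) is therefore d¹⁰. A d¹⁰ ion has no crystal-field stabilisation preference between square planar and tetrahedral, so four ligands adopt the sterically favoured tetrahedral geometry. → tetrahedral.
For [Ir(NCS)₃(py)]²−: Ligand charges: each isothiocyanate is −1; pyridine is neutral. With an overall charge of −2 the iridium centre must be in the +1 oxidation state. Group 9 minus oxidation state 1 gives a d⁸ configuration. A 5d d⁸ ion has a large crystal-field splitting; square planar leaves the high-energy d_{x²−y²} orbital empty and maximises CFSE. → square planar.

[Cu(NCS)₄]³−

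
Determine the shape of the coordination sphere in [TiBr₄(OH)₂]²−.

Summing ligand charges against the −2 overall charge gives an oxidation state of +4 for titanium.
Ti sits in group 4, so the d-electron count is 4 − 4 = 0.
Coordination number: 6.
Six donors around a single metal centre give an octahedral coordination sphere.

octahedral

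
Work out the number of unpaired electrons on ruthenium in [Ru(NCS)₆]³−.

Ligand charges: each isothiocyanate is −1. With an overall charge of −3 the ruthenium centre must be in the +3 oxidation state.
Ru sits in group 8, so the d-electron count is 8 − 3 = 5.
The spin state decides the count: a 4d ion has a large Δₒ and is invariably low-spin.
An octahedral low-spin d⁵ ion is t₂g⁵e_g⁰, giving 1 unpaired electron.

1 unpaired electron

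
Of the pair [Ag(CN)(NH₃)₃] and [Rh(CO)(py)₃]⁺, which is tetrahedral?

[Ag(CN)(NH₃)₃]

For [Ag(CN)(NH₃)₃]: Each cyanide is −1; ammonia is neutral; balancing the 0 overall charge requires Ag(I). Ag sits in group 11, so the d-electron count is 11 − 1 = 10. A d¹⁰ ion has no crystal-field stabilisation preference between square planar and tetrahedral, so four ligands adopt the sterically favoured tetrahedral geometry. → tetrahedral.
For [Rh(CO)(py)₃]⁺: Carbonyl is neutral; pyridine is neutral; balancing the +1 overall charge requires Rh(I). Rhodium is a group-9 element; Rh(I) is therefore d⁸. A 4d d⁸ ion has a large crystal-field splitting; square planar leaves the high-energy d_{x²−y²} orbital empty and maximises CFSE. → square planar.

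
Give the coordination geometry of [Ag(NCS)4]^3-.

tetrahedral

Summing ligand charges against the −3 overall charge gives an oxidation state of +1 for silver.
Ag sits in group 11, so the d-electron count is 11 − 1 = 10.
With 4 monodentate ligands the coordination number is 4.
A d¹⁰ ion has no crystal-field stabilisation preference between square planar and tetrahedral, so four ligands adopt the sterically favoured tetrahedral geometry.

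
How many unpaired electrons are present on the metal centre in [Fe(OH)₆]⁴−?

4

Summing ligand charges against the −4 overall charge gives an oxidation state of +2 for iron.
Fe sits in group 8, so the d-electron count is 8 − 2 = 6.
The spin state decides the count: Hydroxide is a weak-field ligand for a first-row metal, so the complex is high-spin.
An octahedral high-spin d⁶ ion is t₂g⁴e_g², giving 4 unpaired electrons.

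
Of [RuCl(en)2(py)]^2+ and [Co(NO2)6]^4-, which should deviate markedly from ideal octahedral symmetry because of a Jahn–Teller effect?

[RuCl(en)2(py)]^2+: Ligand charges: each chloride is −1; ethylenediamine is neutral; pyridine is neutral. With an overall charge of +2 the ruthenium centre must be in the +3 oxidation state. Group 8 minus oxidation state 3 gives a d⁵ configuration. A 4d ion has a large Δₒ and is invariably low-spin. The d⁵ configuration leaves the e_g set evenly filled (or empty) — no strong Jahn–Teller driving force.
[Co(NO2)6]^4-: Each nitro (N-bound nitrite) is −1; balancing the −4 overall charge requires Co(II). Cobalt is a group-9 element; Co(II) is therefore d⁷. Nitro (N-bound nitrite) is a strong-field ligand (high in the spectrochemical series) for a first-row metal, so the complex is low-spin. The t₂g⁶e_g¹ (low-spin) configuration has an unevenly filled e_g set; the Jahn–Teller theorem predicts a tetragonal distortion (typically axial elongation) to lift the degeneracy.

[Co(NO2)6]^4-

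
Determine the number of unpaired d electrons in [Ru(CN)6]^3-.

1

Ligand charges: each cyanide is −1. With an overall charge of −3 the ruthenium centre must be in the +3 oxidation state.
Ruthenium is a group-8 element; Ru(III) is therefore d⁵.
The spin state decides the count: a 4d ion has a large Δₒ and is invariably low-spin.
An octahedral low-spin d⁵ ion is t₂g⁵e_g⁰, giving 1 unpaired electron.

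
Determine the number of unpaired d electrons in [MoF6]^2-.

Ligand charges: each fluoride is −1. With an overall charge of −2 the molybdenum centre must be in the +4 oxidation state.
Group 6 minus oxidation state 4 gives a d² configuration.
In an octahedral field the d² configuration is t₂g²e_g⁰ (only one arrangement possible), giving 2 unpaired electrons.

2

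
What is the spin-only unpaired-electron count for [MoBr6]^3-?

Summing ligand charges against the −3 overall charge gives an oxidation state of +3 for molybdenum.
Mo sits in group 6, so the d-electron count is 6 − 3 = 3.
In an octahedral field the d³ configuration is t₂g³e_g⁰ (only one arrangement possible), giving 3 unpaired electrons.

3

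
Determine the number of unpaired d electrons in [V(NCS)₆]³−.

2

Summing ligand charges against the −3 overall charge gives an oxidation state of +3 for vanadium.
Vanadium is a group-5 element; V(III) is therefore d².
In an octahedral field the d² configuration is t₂g²e_g⁰ (only one arrangement possible), giving 2 unpaired electrons.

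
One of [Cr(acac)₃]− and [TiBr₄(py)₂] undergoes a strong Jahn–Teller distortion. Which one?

[Cr(acac)₃]−

[Cr(acac)₃]−: Ligand charges: each acetylacetonate is −1. With an overall charge of −1 the chromium centre must be in the +2 oxidation state. Cr sits in group 6, so the d-electron count is 6 − 2 = 4. Acetylacetonate is a weak-field ligand for a first-row metal, so the complex is high-spin. The t₂g³e_g¹ (high-spin) configuration has an unevenly filled e_g set; the Jahn–Teller theorem predicts a tetragonal distortion (typically axial elongation) to lift the degeneracy.
[TiBr₄(py)₂]: Each bromide is −1; pyridine is neutral; balancing the 0 overall charge requires Ti(IV). Titanium is a group-4 element; Ti(IV) is therefore d⁰. The d⁰ configuration leaves the e_g set evenly filled (or empty) — no strong Jahn–Teller driving force.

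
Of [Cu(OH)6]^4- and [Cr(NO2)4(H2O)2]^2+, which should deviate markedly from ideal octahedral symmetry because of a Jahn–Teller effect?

[Cu(OH)6]^4-: Summing ligand charges against the −4 overall charge gives an oxidation state of +2 for copper. Cu sits in group 11, so the d-electron count is 11 − 2 = 9. The t₂g⁶e_g³ configuration has an unevenly filled e_g set; the Jahn–Teller theorem predicts a tetragonal distortion (typically axial elongation) to lift the degeneracy.
[Cr(NO2)4(H2O)2]^2+: Each nitro (N-bound nitrite) is −1; water is neutral; balancing the +2 overall charge requires Cr(VI). Cr sits in group 6, so the d-electron count is 6 − 6 = 0. The d⁰ configuration leaves the e_g set evenly filled (or empty) — no strong Jahn–Teller driving force.

[Cu(OH)6]^4-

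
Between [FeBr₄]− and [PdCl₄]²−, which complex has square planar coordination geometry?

[PdCl₄]²−

For [FeBr₄]−: Each bromide is −1; balancing the −1 overall charge requires Fe(III). Fe sits in group 8, so the d-electron count is 8 − 3 = 5. A high-spin d⁵ ion has zero CFSE in either geometry, so four ligands adopt the sterically favoured tetrahedral geometry. → tetrahedral.
For [PdCl₄]²−: Each chloride is −1; balancing the −2 overall charge requires Pd(II). Palladium is a group-10 element; Pd(II) is therefore d⁸. A 4d d⁸ ion has a large crystal-field splitting; square planar leaves the high-energy d_{x²−y²} orbital empty and maximises CFSE. → square planar.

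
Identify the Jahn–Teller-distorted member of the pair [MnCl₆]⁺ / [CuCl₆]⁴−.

[MnCl₆]⁺: Ligand charges: each chloride is −1. With an overall charge of +1 the manganese centre must be in the +7 oxidation state. Mn sits in group 7, so the d-electron count is 7 − 7 = 0. The d⁰ configuration leaves the e_g set evenly filled (or empty) — no strong Jahn–Teller driving force.
[CuCl₆]⁴−: Summing ligand charges against the −4 overall charge gives an oxidation state of +2 for copper. Group 11 minus oxidation state 2 gives a d⁹ configuration. The t₂g⁶e_g³ configuration has an unevenly filled e_g set; the Jahn–Teller theorem predicts a tetragonal distortion (typically axial elongation) to lift the degeneracy.

[CuCl₆]⁴−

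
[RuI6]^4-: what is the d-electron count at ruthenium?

Ligand charges: each iodide is −1. With an overall charge of −4 the ruthenium centre must be in the +2 oxidation state.
Group 8 minus oxidation state 2 gives a d⁶ configuration.

d⁶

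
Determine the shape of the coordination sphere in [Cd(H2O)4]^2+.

Summing ligand charges against the +2 overall charge gives an oxidation state of +2 for cadmium.
Cadmium is a group-12 element; Cd(II) is therefore d¹⁰.
Coordination number: 4.
A d¹⁰ ion has no crystal-field stabilisation preference between square planar and tetrahedral, so four ligands adopt the sterically favoured tetrahedral geometry.

tetrahedral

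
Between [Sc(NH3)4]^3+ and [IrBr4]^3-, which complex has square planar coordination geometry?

[IrBr4]^3-

For [Sc(NH3)4]^3+: Ammonia is neutral; balancing the +3 overall charge requires Sc(III). Scandium is a group-3 element; Sc(III) is therefore d⁰. A d⁰ ion has no crystal-field stabilisation preference between square planar and tetrahedral, so four ligands adopt the sterically favoured tetrahedral geometry. → tetrahedral.
For [IrBr4]^3-: Summing ligand charges against the −3 overall charge gives an oxidation state of +1 for iridium. Iridium is a group-9 element; Ir(I) is therefore d⁸. A 5d d⁸ ion has a large crystal-field splitting; square planar leaves the high-energy d_{x²−y²} orbital empty and maximises CFSE. → square planar.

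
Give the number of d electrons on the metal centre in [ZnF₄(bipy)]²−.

Summing ligand charges against the −2 overall charge gives an oxidation state of +2 for zinc.
Group 12 minus oxidation state 2 gives a d¹⁰ configuration.

d10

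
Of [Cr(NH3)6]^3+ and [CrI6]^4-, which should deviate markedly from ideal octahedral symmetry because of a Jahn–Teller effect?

[CrI6]^4-

[Cr(NH3)6]^3+: Ammonia is neutral; balancing the +3 overall charge requires Cr(III). Group 6 minus oxidation state 3 gives a d³ configuration. The d³ configuration leaves the e_g set evenly filled (or empty) — no strong Jahn–Teller driving force.
[CrI6]^4-: Ligand charges: each iodide is −1. With an overall charge of −4 the chromium centre must be in the +2 oxidation state. Chromium is a group-6 element; Cr(II) is therefore d⁴. Iodide is a weak-field ligand for a first-row metal, so the complex is high-spin. The t₂g³e_g¹ (high-spin) configuration has an unevenly filled e_g set; the Jahn–Teller theorem predicts a tetragonal distortion (typically axial elongation) to lift the degeneracy.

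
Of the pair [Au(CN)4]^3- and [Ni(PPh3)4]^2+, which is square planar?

For [Au(CN)4]^3-: Ligand charges: each cyanide is −1. With an overall charge of −3 the gold centre must be in the +1 oxidation state. Group 11 minus oxidation state 1 gives a d¹⁰ configuration. A d¹⁰ ion has no crystal-field stabilisation preference between square planar and tetrahedral, so four ligands adopt the sterically favoured tetrahedral geometry. → tetrahedral.
For [Ni(PPh3)4]^2+: Ligand charges: triphenylphosphine is neutral. With an overall charge of +2 the nickel centre must be in the +2 oxidation state. Ni sits in group 10, so the d-electron count is 10 − 2 = 8. Triphenylphosphine is a strong-field ligand (high in the spectrochemical series). A 3d d⁸ ion with strong-field ligands gains enough CFSE to favour square planar over tetrahedral. → square planar.

[Ni(PPh3)4]^2+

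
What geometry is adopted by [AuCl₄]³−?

Ligand charges: each chloride is −1. With an overall charge of −3 the gold centre must be in the +1 oxidation state.
Au sits in group 11, so the d-electron count is 11 − 1 = 10.
With 4 monodentate ligands the coordination number is 4.
A d¹⁰ ion has no crystal-field stabilisation preference between square planar and tetrahedral, so four ligands adopt the sterically favoured tetrahedral geometry.

tetrahedral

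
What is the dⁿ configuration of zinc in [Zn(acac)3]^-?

Ligand charges: each acetylacetonate is −1. With an overall charge of −1 the zinc centre must be in the +2 oxidation state.
Zn sits in group 12, so the d-electron count is 12 − 2 = 10.

d10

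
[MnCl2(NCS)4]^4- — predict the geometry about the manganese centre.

Each chloride is −1; each isothiocyanate is −1; balancing the −4 overall charge requires Mn(II).
Mn sits in group 7, so the d-electron count is 7 − 2 = 5.
With 6 monodentate ligands the coordination number is 6.
Six donors around a single metal centre give an octahedral coordination sphere.

octahedral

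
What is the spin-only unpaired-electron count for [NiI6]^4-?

2

Each iodide is −1; balancing the −4 overall charge requires Ni(II).
Nickel is a group-10 element; Ni(II) is therefore d⁸.
In an octahedral field the d⁸ configuration is t₂g⁶e_g² (only one arrangement possible), giving 2 unpaired electrons.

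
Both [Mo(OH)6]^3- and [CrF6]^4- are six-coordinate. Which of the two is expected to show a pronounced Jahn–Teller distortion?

[CrF6]^4-

[Mo(OH)6]^3-: Summing ligand charges against the −3 overall charge gives an oxidation state of +3 for molybdenum. Group 6 minus oxidation state 3 gives a d³ configuration. The d³ configuration leaves the e_g set evenly filled (or empty) — no strong Jahn–Teller driving force.
[CrF6]^4-: Summing ligand charges against the −4 overall charge gives an oxidation state of +2 for chromium. Cr sits in group 6, so the d-electron count is 6 − 2 = 4. Fluoride is a weak-field ligand for a first-row metal, so the complex is high-spin. The t₂g³e_g¹ (high-spin) configuration has an unevenly filled e_g set; the Jahn–Teller theorem predicts a tetragonal distortion (typically axial elongation) to lift the degeneracy.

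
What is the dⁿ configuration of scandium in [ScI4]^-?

d⁰

Summing ligand charges against the −1 overall charge gives an oxidation state of +3 for scandium.
Sc sits in group 3, so the d-electron count is 3 − 3 = 0.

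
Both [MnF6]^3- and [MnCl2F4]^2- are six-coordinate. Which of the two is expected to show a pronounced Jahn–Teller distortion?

[MnF6]^3-: Ligand charges: each fluoride is −1. With an overall charge of −3 the manganese centre must be in the +3 oxidation state. Group 7 minus oxidation state 3 gives a d⁴ configuration. Fluoride is a weak-field ligand for a first-row metal, so the complex is high-spin. The t₂g³e_g¹ (high-spin) configuration has an unevenly filled e_g set; the Jahn–Teller theorem predicts a tetragonal distortion (typically axial elongation) to lift the degeneracy.
[MnCl2F4]^2-: Each chloride is −1; each fluoride is −1; balancing the −2 overall charge requires Mn(IV). Manganese is a group-7 element; Mn(IV) is therefore d³. The d³ configuration leaves the e_g set evenly filled (or empty) — no strong Jahn–Teller driving force.

[MnF6]^3-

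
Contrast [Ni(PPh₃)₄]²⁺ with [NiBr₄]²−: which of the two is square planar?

[Ni(PPh₃)₄]²⁺

For [Ni(PPh₃)₄]²⁺: Triphenylphosphine is neutral; balancing the +2 overall charge requires Ni(II). Ni sits in group 10, so the d-electron count is 10 − 2 = 8. Triphenylphosphine is a strong-field ligand (high in the spectrochemical series). A 3d d⁸ ion with strong-field ligands gains enough CFSE to favour square planar over tetrahedral. → square planar.
For [NiBr₄]²−: Each bromide is −1; balancing the −2 overall charge requires Ni(II). Group 10 minus oxidation state 2 gives a d⁸ configuration. Bromide is a weak-field ligand. With weak-field ligands the CFSE gain from square planar is small, so a 3d d⁸ ion takes the sterically preferred tetrahedral geometry. → tetrahedral.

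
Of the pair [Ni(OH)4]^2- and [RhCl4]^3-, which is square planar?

For [Ni(OH)4]^2-: Ligand charges: each hydroxide is −1. With an overall charge of −2 the nickel centre must be in the +2 oxidation state. Ni sits in group 10, so the d-electron count is 10 − 2 = 8. Hydroxide is a weak-field ligand. With weak-field ligands the CFSE gain from square planar is small, so a 3d d⁸ ion takes the sterically preferred tetrahedral geometry. → tetrahedral.
For [RhCl4]^3-: Ligand charges: each chloride is −1. With an overall charge of −3 the rhodium centre must be in the +1 oxidation state. Rhodium is a group-9 element; Rh(I) is therefore d⁸. A 4d d⁸ ion has a large crystal-field splitting; square planar leaves the high-energy d_{x²−y²} orbital empty and maximises CFSE. → square planar.

[RhCl4]^3-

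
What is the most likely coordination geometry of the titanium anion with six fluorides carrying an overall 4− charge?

octahedral

Each fluoride is −1; balancing the −4 overall charge requires Ti(II).
Group 4 minus oxidation state 2 gives a d² configuration.
Coordination number: 6.
Six donors around a single metal centre give an octahedral coordination sphere.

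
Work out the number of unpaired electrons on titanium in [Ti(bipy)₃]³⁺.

Summing ligand charges against the +3 overall charge gives an oxidation state of +3 for titanium.
Ti sits in group 4, so the d-electron count is 4 − 3 = 1.
Counting donor atoms: 3×2,2′-bipyridine (bidentate) → 6 donors. Coordination number = 6.
In an octahedral field the d¹ configuration is t₂g¹e_g⁰ (only one arrangement possible), giving 1 unpaired electron.

1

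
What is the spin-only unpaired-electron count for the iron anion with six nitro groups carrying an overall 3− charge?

1

Each nitro (N-bound nitrite) is −1; balancing the −3 overall charge requires Fe(III).
Iron is a group-8 element; Fe(III) is therefore d⁵.
The spin state decides the count: Nitro (N-bound nitrite) is a strong-field ligand (high in the spectrochemical series) for a first-row metal, so the complex is low-spin.
An octahedral low-spin d⁵ ion is t₂g⁵e_g⁰, giving 1 unpaired electron.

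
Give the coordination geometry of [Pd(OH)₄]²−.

square planar

Summing ligand charges against the −2 overall charge gives an oxidation state of +2 for palladium.
Palladium is a group-10 element; Pd(II) is therefore d⁸.
Coordination number: 4.
A 4d d⁸ ion has a large crystal-field splitting; square planar leaves the high-energy d_{x²−y²} orbital empty and maximises CFSE.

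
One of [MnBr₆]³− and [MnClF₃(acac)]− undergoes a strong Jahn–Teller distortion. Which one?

[MnBr₆]³−

[MnBr₆]³−: Each bromide is −1; balancing the −3 overall charge requires Mn(III). Mn sits in group 7, so the d-electron count is 7 − 3 = 4. Bromide is a weak-field ligand for a first-row metal, so the complex is high-spin. The t₂g³e_g¹ (high-spin) configuration has an unevenly filled e_g set; the Jahn–Teller theorem predicts a tetragonal distortion (typically axial elongation) to lift the degeneracy.
[MnClF₃(acac)]−: Ligand charges: each chloride is −1; each fluoride is −1; each acetylacetonate is −1. With an overall charge of −1 the manganese centre must be in the +4 oxidation state. Manganese is a group-7 element; Mn(IV) is therefore d³. The d³ configuration leaves the e_g set evenly filled (or empty) — no strong Jahn–Teller driving force.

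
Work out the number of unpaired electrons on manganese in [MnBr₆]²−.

3 unpaired electrons

Ligand charges: each bromide is −1. With an overall charge of −2 the manganese centre must be in the +4 oxidation state.
Manganese is a group-7 element; Mn(IV) is therefore d³.
In an octahedral field the d³ configuration is t₂g³e_g⁰ (only one arrangement possible), giving 3 unpaired electrons.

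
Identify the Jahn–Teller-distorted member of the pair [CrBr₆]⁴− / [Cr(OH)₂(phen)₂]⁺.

[CrBr₆]⁴−

[CrBr₆]⁴−: Ligand charges: each bromide is −1. With an overall charge of −4 the chromium centre must be in the +2 oxidation state. Group 6 minus oxidation state 2 gives a d⁴ configuration. Bromide is a weak-field ligand for a first-row metal, so the complex is high-spin. The t₂g³e_g¹ (high-spin) configuration has an unevenly filled e_g set; the Jahn–Teller theorem predicts a tetragonal distortion (typically axial elongation) to lift the degeneracy.
[Cr(OH)₂(phen)₂]⁺: Summing ligand charges against the +1 overall charge gives an oxidation state of +3 for chromium. Chromium is a group-6 element; Cr(III) is therefore d³. The d³ configuration leaves the e_g set evenly filled (or empty) — no strong Jahn–Teller driving force.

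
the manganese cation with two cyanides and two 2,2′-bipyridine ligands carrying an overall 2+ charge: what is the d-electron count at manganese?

Each cyanide is −1; 2,2′-bipyridine is neutral; balancing the +2 overall charge requires Mn(IV).
Mn sits in group 7, so the d-electron count is 7 − 4 = 3.

d3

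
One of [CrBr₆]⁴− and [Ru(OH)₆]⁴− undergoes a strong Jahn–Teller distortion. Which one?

[CrBr₆]⁴−: Ligand charges: each bromide is −1. With an overall charge of −4 the chromium centre must be in the +2 oxidation state. Chromium is a group-6 element; Cr(II) is therefore d⁴. Bromide is a weak-field ligand for a first-row metal, so the complex is high-spin. The t₂g³e_g¹ (high-spin) configuration has an unevenly filled e_g set; the Jahn–Teller theorem predicts a tetragonal distortion (typically axial elongation) to lift the degeneracy.
[Ru(OH)₆]⁴−: Ligand charges: each hydroxide is −1. With an overall charge of −4 the ruthenium centre must be in the +2 oxidation state. Ruthenium is a group-8 element; Ru(II) is therefore d⁶. A 4d ion has a large Δₒ and is invariably low-spin. The d⁶ configuration leaves the e_g set evenly filled (or empty) — no strong Jahn–Teller driving force.

[CrBr₆]⁴−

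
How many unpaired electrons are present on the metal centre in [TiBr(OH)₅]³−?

Summing ligand charges against the −3 overall charge gives an oxidation state of +3 for titanium.
Group 4 minus oxidation state 3 gives a d¹ configuration.
In an octahedral field the d¹ configuration is t₂g¹e_g⁰ (only one arrangement possible), giving 1 unpaired electron.

1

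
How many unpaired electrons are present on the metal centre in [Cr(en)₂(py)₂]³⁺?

3 unpaired electrons

Ethylenediamine is neutral; pyridine is neutral; balancing the +3 overall charge requires Cr(III).
Cr sits in group 6, so the d-electron count is 6 − 3 = 3.
Counting donor atoms: 2×ethylenediamine (bidentate) → 4 donors; 2×pyridine (monodentate) → 2 donors. Coordination number = 6.
In an octahedral field the d³ configuration is t₂g³e_g⁰ (only one arrangement possible), giving 3 unpaired electrons.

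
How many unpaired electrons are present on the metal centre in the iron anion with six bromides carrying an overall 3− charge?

Summing ligand charges against the −3 overall charge gives an oxidation state of +3 for iron.
Fe sits in group 8, so the d-electron count is 8 − 3 = 5.
The spin state decides the count: Bromide is a weak-field ligand for a first-row metal, so the complex is high-spin.
An octahedral high-spin d⁵ ion is t₂g³e_g², giving 5 unpaired electrons.

5 unpaired electrons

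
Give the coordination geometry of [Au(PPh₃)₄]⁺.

Ligand charges: triphenylphosphine is neutral. With an overall charge of +1 the gold centre must be in the +1 oxidation state.
Group 11 minus oxidation state 1 gives a d¹⁰ configuration.
With 4 monodentate ligands the coordination number is 4.
A d¹⁰ ion has no crystal-field stabilisation preference between square planar and tetrahedral, so four ligands adopt the sterically favoured tetrahedral geometry.

tetrahedral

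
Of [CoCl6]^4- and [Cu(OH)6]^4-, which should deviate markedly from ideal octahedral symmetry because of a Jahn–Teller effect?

[Cu(OH)6]^4-

[CoCl6]^4-: Summing ligand charges against the −4 overall charge gives an oxidation state of +2 for cobalt. Co sits in group 9, so the d-electron count is 9 − 2 = 7. Chloride is a weak-field ligand for a first-row metal, so the complex is high-spin. The d⁷ configuration leaves the e_g set evenly filled (or empty) — no strong Jahn–Teller driving force.
[Cu(OH)6]^4-: Ligand charges: each hydroxide is −1. With an overall charge of −4 the copper centre must be in the +2 oxidation state. Cu sits in group 11, so the d-electron count is 11 − 2 = 9. The t₂g⁶e_g³ configuration has an unevenly filled e_g set; the Jahn–Teller theorem predicts a tetragonal distortion (typically axial elongation) to lift the degeneracy.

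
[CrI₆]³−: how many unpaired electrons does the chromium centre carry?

3 unpaired electrons

Each iodide is −1; balancing the −3 overall charge requires Cr(III).
Group 6 minus oxidation state 3 gives a d³ configuration.
In an octahedral field the d³ configuration is t₂g³e_g⁰ (only one arrangement possible), giving 3 unpaired electrons.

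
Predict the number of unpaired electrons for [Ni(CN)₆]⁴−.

2 unpaired electrons

Ligand charges: each cyanide is −1. With an overall charge of −4 the nickel centre must be in the +2 oxidation state.
Group 10 minus oxidation state 2 gives a d⁸ configuration.
In an octahedral field the d⁸ configuration is t₂g⁶e_g² (only one arrangement possible), giving 2 unpaired electrons.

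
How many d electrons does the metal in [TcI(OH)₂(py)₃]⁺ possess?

Ligand charges: each iodide is −1; each hydroxide is −1; pyridine is neutral. With an overall charge of +1 the technetium centre must be in the +4 oxidation state.
Group 7 minus oxidation state 4 gives a d³ configuration.

d3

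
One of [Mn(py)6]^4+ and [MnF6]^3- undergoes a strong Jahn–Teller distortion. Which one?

[Mn(py)6]^4+: Ligand charges: pyridine is neutral. With an overall charge of +4 the manganese centre must be in the +4 oxidation state. Mn sits in group 7, so the d-electron count is 7 − 4 = 3. The d³ configuration leaves the e_g set evenly filled (or empty) — no strong Jahn–Teller driving force.
[MnF6]^3-: Each fluoride is −1; balancing the −3 overall charge requires Mn(III). Group 7 minus oxidation state 3 gives a d⁴ configuration. Fluoride is a weak-field ligand for a first-row metal, so the complex is high-spin. The t₂g³e_g¹ (high-spin) configuration has an unevenly filled e_g set; the Jahn–Teller theorem predicts a tetragonal distortion (typically axial elongation) to lift the degeneracy.

[MnF6]^3-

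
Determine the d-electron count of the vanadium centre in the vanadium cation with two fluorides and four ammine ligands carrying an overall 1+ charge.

Each fluoride is −1; ammonia is neutral; balancing the +1 overall charge requires V(III).
Vanadium is a group-5 element; V(III) is therefore d².

d²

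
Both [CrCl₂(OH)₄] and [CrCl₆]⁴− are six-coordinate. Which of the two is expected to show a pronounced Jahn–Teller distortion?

[CrCl₂(OH)₄]: Ligand charges: each chloride is −1; each hydroxide is −1. With an overall charge of 0 the chromium centre must be in the +6 oxidation state. Cr sits in group 6, so the d-electron count is 6 − 6 = 0. The d⁰ configuration leaves the e_g set evenly filled (or empty) — no strong Jahn–Teller driving force.
[CrCl₆]⁴−: Each chloride is −1; balancing the −4 overall charge requires Cr(II). Chromium is a group-6 element; Cr(II) is therefore d⁴. Chloride is a weak-field ligand for a first-row metal, so the complex is high-spin. The t₂g³e_g¹ (high-spin) configuration has an unevenly filled e_g set; the Jahn–Teller theorem predicts a tetragonal distortion (typically axial elongation) to lift the degeneracy.

[CrCl₆]⁴−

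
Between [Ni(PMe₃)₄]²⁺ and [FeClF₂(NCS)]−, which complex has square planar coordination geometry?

[Ni(PMe₃)₄]²⁺

For [Ni(PMe₃)₄]²⁺: Trimethylphosphine is neutral; balancing the +2 overall charge requires Ni(II). Group 10 minus oxidation state 2 gives a d⁸ configuration. Trimethylphosphine is a strong-field ligand (high in the spectrochemical series). A 3d d⁸ ion with strong-field ligands gains enough CFSE to favour square planar over tetrahedral. → square planar.
For [FeClF₂(NCS)]−: Ligand charges: each chloride is −1; each fluoride is −1; each isothiocyanate is −1. With an overall charge of −1 the iron centre must be in the +3 oxidation state. Iron is a group-8 element; Fe(III) is therefore d⁵. A high-spin d⁵ ion has zero CFSE in either geometry, so four ligands adopt the sterically favoured tetrahedral geometry. → tetrahedral.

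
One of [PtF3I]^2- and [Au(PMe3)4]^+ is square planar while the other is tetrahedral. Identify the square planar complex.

For [PtF3I]^2-: Ligand charges: each fluoride is −1; each iodide is −1. With an overall charge of −2 the platinum centre must be in the +2 oxidation state. Pt sits in group 10, so the d-electron count is 10 − 2 = 8. A 5d d⁸ ion has a large crystal-field splitting; square planar leaves the high-energy d_{x²−y²} orbital empty and maximises CFSE. → square planar.
For [Au(PMe3)4]^+: Trimethylphosphine is neutral; balancing the +1 overall charge requires Au(I). Group 11 minus oxidation state 1 gives a d¹⁰ configuration. A d¹⁰ ion has no crystal-field stabilisation preference between square planar and tetrahedral, so four ligands adopt the sterically favoured tetrahedral geometry. → tetrahedral.

[PtF3I]^2-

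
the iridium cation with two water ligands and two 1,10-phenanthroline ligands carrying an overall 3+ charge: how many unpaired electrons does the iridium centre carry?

Ligand charges: water is neutral; 1,10-phenanthroline is neutral. With an overall charge of +3 the iridium centre must be in the +3 oxidation state.
Iridium is a group-9 element; Ir(III) is therefore d⁶.
Counting donor atoms: 2×water (monodentate) → 2 donors; 2×1,10-phenanthroline (bidentate) → 4 donors. Coordination number = 6.
The spin state decides the count: a 5d ion has a large Δₒ and is invariably low-spin.
An octahedral low-spin d⁶ ion is t₂g⁶e_g⁰, giving 0 unpaired electrons.

0 unpaired electrons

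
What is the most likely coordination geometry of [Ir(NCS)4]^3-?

square planar

Summing ligand charges against the −3 overall charge gives an oxidation state of +1 for iridium.
Ir sits in group 9, so the d-electron count is 9 − 1 = 8.
With 4 monodentate ligands the coordination number is 4.
A 5d d⁸ ion has a large crystal-field splitting; square planar leaves the high-energy d_{x²−y²} orbital empty and maximises CFSE.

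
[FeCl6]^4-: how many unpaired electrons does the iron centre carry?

4 unpaired electrons

Ligand charges: each chloride is −1. With an overall charge of −4 the iron centre must be in the +2 oxidation state.
Fe sits in group 8, so the d-electron count is 8 − 2 = 6.
The spin state decides the count: Chloride is a weak-field ligand for a first-row metal, so the complex is high-spin.
An octahedral high-spin d⁶ ion is t₂g⁴e_g², giving 4 unpaired electrons.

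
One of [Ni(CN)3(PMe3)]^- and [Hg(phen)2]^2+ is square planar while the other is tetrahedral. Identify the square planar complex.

For [Ni(CN)3(PMe3)]^-: Ligand charges: each cyanide is −1; trimethylphosphine is neutral. With an overall charge of −1 the nickel centre must be in the +2 oxidation state. Ni sits in group 10, so the d-electron count is 10 − 2 = 8. Cyanide and trimethylphosphine are strong-field ligands (high in the spectrochemical series). A 3d d⁸ ion with strong-field ligands gains enough CFSE to favour square planar over tetrahedral. → square planar.
For [Hg(phen)2]^2+: Summing ligand charges against the +2 overall charge gives an oxidation state of +2 for mercury. Mercury is a group-12 element; Hg(II) is therefore d¹⁰. A d¹⁰ ion has no crystal-field stabilisation preference between square planar and tetrahedral, so four ligands adopt the sterically favoured tetrahedral geometry. → tetrahedral.

[Ni(CN)3(PMe3)]^-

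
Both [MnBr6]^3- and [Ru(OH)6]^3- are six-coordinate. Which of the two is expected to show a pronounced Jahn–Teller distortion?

[MnBr6]^3-: Ligand charges: each bromide is −1. With an overall charge of −3 the manganese centre must be in the +3 oxidation state. Group 7 minus oxidation state 3 gives a d⁴ configuration. Bromide is a weak-field ligand for a first-row metal, so the complex is high-spin. The t₂g³e_g¹ (high-spin) configuration has an unevenly filled e_g set; the Jahn–Teller theorem predicts a tetragonal distortion (typically axial elongation) to lift the degeneracy.
[Ru(OH)6]^3-: Each hydroxide is −1; balancing the −3 overall charge requires Ru(III). Group 8 minus oxidation state 3 gives a d⁵ configuration. A 4d ion has a large Δₒ and is invariably low-spin. The d⁵ configuration leaves the e_g set evenly filled (or empty) — no strong Jahn–Teller driving force.

[MnBr6]^3-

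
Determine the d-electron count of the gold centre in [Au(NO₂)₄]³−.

Ligand charges: each nitro (N-bound nitrite) is −1. With an overall charge of −3 the gold centre must be in the +1 oxidation state.
Gold is a group-11 element; Au(I) is therefore d¹⁰.

d¹⁰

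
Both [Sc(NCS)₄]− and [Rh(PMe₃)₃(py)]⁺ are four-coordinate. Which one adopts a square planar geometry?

For [Sc(NCS)₄]−: Each isothiocyanate is −1; balancing the −1 overall charge requires Sc(III). Scandium is a group-3 element; Sc(III) is therefore d⁰. A d⁰ ion has no crystal-field stabilisation preference between square planar and tetrahedral, so four ligands adopt the sterically favoured tetrahedral geometry. → tetrahedral.
For [Rh(PMe₃)₃(py)]⁺: Ligand charges: trimethylphosphine is neutral; pyridine is neutral. With an overall charge of +1 the rhodium centre must be in the +1 oxidation state. Rhodium is a group-9 element; Rh(I) is therefore d⁸. A 4d d⁸ ion has a large crystal-field splitting; square planar leaves the high-energy d_{x²−y²} orbital empty and maximises CFSE. → square planar.

[Rh(PMe₃)₃(py)]⁺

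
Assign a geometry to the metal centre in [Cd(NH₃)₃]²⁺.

trigonal planar

Ammonia is neutral; balancing the +2 overall charge requires Cd(II).
Cadmium is a group-12 element; Cd(II) is therefore d¹⁰.
With 3 monodentate ligands the coordination number is 3.
Three ligands around a d¹⁰ centre minimise repulsion in a trigonal-planar arrangement.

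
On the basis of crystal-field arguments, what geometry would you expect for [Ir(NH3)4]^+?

square planar

Ammonia is neutral; balancing the +1 overall charge requires Ir(I).
Group 9 minus oxidation state 1 gives a d⁸ configuration.
With 4 monodentate ligands the coordination number is 4.
A 5d d⁸ ion has a large crystal-field splitting; square planar leaves the high-energy d_{x²−y²} orbital empty and maximises CFSE.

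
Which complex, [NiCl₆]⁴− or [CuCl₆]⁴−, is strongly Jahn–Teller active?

[CuCl₆]⁴−

[NiCl₆]⁴−: Ligand charges: each chloride is −1. With an overall charge of −4 the nickel centre must be in the +2 oxidation state. Group 10 minus oxidation state 2 gives a d⁸ configuration. The d⁸ configuration leaves the e_g set evenly filled (or empty) — no strong Jahn–Teller driving force.
[CuCl₆]⁴−: Ligand charges: each chloride is −1. With an overall charge of −4 the copper centre must be in the +2 oxidation state. Cu sits in group 11, so the d-electron count is 11 − 2 = 9. The t₂g⁶e_g³ configuration has an unevenly filled e_g set; the Jahn–Teller theorem predicts a tetragonal distortion (typically axial elongation) to lift the degeneracy.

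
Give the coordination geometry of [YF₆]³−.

octahedral

Summing ligand charges against the −3 overall charge gives an oxidation state of +3 for yttrium.
Group 3 minus oxidation state 3 gives a d⁰ configuration.
With 6 monodentate ligands the coordination number is 6.
Six donors around a single metal centre give an octahedral coordination sphere.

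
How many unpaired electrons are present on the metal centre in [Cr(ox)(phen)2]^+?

3 unpaired electrons

Ligand charges: each oxalate is −2; 1,10-phenanthroline is neutral. With an overall charge of +1 the chromium centre must be in the +3 oxidation state.
Chromium is a group-6 element; Cr(III) is therefore d³.
Counting donor atoms: 1×oxalate (bidentate) → 2 donors; 2×1,10-phenanthroline (bidentate) → 4 donors. Coordination number = 6.
In an octahedral field the d³ configuration is t₂g³e_g⁰ (only one arrangement possible), giving 3 unpaired electrons.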